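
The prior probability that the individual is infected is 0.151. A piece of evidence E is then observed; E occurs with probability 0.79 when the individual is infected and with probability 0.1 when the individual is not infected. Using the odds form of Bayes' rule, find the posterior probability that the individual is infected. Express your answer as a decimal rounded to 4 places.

Posterior probability ≈ 0.5842

Prior odds = 0.151/(1−0.151) = 0.17786. In log-odds, ln(0.17786) = -1.7268.
Add log likelihood ratio: ln(7.9000) = 2.0669.
Posterior log-odds = 0.34008, so posterior odds = exp(0.34008) = 1.4051. Converting, P(H|E) = 1.4051/2.4051 = 0.5842.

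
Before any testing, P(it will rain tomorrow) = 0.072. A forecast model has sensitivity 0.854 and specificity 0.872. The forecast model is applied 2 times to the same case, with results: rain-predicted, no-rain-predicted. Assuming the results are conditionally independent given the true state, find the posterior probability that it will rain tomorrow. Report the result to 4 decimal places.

Posterior P(H) ≈ 0.0798

With H the event that it will rain tomorrow, the joint likelihood of the observed sequence is P(data|H) = 0.854·0.146 = 0.12468 and P(data|¬H) = 0.128·0.872 = 0.11162.
Bayes: P(H|data) = 0.072·0.12468 / (0.072·0.12468 + 0.928·0.11162) = 0.0089772/0.11256 = 0.0798.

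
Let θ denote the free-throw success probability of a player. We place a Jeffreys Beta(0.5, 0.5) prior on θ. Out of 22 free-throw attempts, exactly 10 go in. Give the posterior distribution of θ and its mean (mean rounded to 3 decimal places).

Posterior: Beta(10.5, 12.5); mean ≈ 0.457

Observing 10 successes and 12 failures updates Beta(0.5, 0.5) by adding the success and failure counts to the two shape parameters: α = 0.5+10 = 10.5, β = 0.5+12 = 12.5.
E[θ | data] = 10.5/(10.5+12.5) = 0.457.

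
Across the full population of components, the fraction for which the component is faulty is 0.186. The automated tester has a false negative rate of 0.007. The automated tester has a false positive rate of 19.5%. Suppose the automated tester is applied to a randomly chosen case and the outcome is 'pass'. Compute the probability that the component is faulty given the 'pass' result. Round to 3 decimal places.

P(H | E) ≈ 0.002

Let H be the event that the component is faulty. P(H) = 0.186, so P(¬H) = 0.814. With E the 'pass' result, P(E|H) = 0.007 and P(E|¬H) = 0.805.
P(E) = 0.007·0.186 + 0.805·0.814 = 0.0013020 + 0.65527 = 0.65657.
By Bayes' theorem, P(H|E) = 0.0013020 / 0.65657 = 0.002.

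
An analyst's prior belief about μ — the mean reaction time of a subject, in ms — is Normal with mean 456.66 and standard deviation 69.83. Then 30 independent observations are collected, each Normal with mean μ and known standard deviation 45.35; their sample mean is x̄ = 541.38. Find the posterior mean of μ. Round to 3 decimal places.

With known σ, the Normal prior is conjugate. Weight on the data is w = (n/σ²)/(n/σ² + 1/τ₀²) = 0.0145870/(0.0145870+0.00020508) = 0.98614.
Posterior mean = w·x̄ + (1−w)·μ₀ = 0.98614·541.38 + 0.013864·456.66 = 540.205.

Posterior mean ≈ 540.205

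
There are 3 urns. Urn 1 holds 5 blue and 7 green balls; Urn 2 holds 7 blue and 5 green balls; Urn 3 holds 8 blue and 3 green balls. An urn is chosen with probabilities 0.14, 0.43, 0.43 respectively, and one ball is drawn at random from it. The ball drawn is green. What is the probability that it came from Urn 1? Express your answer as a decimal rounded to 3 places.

Posterior probability ≈ 0.216

Tabulate prior·likelihood by source: [1] prior 0.14, lik 0.5833, product 0.08167; [2] prior 0.43, lik 0.4167, product 0.1792; [3] prior 0.43, lik 0.2727, product 0.1173.
Normalizing constant = 0.37811; the posterior for Urn 1 is its product over the sum, 0.08167/0.37811 = 0.216.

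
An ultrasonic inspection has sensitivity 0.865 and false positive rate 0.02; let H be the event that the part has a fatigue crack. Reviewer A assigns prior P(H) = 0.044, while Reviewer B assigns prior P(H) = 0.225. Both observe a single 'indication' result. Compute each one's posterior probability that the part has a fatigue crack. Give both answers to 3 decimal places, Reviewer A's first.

The likelihood ratio for an 'indication' result is 0.865/0.02 = 43.250.
Reviewer A: prior odds 0.044/0.956 = 0.046025; posterior odds 1.9906; posterior probability 0.666.
Reviewer B: prior odds 0.225/0.775 = 0.29032; posterior odds 12.556; posterior probability 0.926.

Reviewer A: 0.666; Reviewer B: 0.926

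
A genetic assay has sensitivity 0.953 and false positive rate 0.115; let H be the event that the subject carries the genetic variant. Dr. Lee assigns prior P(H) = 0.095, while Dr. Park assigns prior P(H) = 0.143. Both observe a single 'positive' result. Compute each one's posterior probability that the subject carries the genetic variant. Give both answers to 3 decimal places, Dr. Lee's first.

The likelihood ratio for a 'positive' result is 0.953/0.115 = 8.2870.
Dr. Lee: prior odds 0.095/0.905 = 0.10497; posterior odds 0.86990; posterior probability 0.465.
Dr. Park: prior odds 0.143/0.857 = 0.16686; posterior odds 1.3828; posterior probability 0.580.

Dr. Lee: 0.465; Dr. Park: 0.580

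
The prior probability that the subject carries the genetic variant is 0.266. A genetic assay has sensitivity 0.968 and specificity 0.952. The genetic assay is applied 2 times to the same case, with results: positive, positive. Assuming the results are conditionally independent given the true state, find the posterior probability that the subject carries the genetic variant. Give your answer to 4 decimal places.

Posterior P(H) ≈ 0.9933

With H the event that the subject carries the genetic variant, the joint likelihood of the observed sequence is P(data|H) = 0.968·0.968 = 0.93702 and P(data|¬H) = 0.048·0.048 = 0.0023040.
Bayes: P(H|data) = 0.266·0.93702 / (0.266·0.93702 + 0.734·0.0023040) = 0.24925/0.25094 = 0.9933.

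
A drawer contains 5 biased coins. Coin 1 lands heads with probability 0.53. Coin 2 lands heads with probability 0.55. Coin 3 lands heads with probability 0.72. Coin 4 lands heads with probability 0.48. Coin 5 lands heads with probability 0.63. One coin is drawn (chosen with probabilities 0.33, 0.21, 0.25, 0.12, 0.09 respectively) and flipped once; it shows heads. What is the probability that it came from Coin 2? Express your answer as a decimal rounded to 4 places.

Tabulate prior·likelihood by source: [1] prior 0.33, lik 0.53, product 0.1749; [2] prior 0.21, lik 0.55, product 0.1155; [3] prior 0.25, lik 0.72, product 0.1800; [4] prior 0.12, lik 0.48, product 0.05760; [5] prior 0.09, lik 0.63, product 0.05670.
Normalizing constant = 0.58470; the posterior for Coin 2 is its product over the sum, 0.1155/0.58470 = 0.1975.

Posterior probability ≈ 0.1975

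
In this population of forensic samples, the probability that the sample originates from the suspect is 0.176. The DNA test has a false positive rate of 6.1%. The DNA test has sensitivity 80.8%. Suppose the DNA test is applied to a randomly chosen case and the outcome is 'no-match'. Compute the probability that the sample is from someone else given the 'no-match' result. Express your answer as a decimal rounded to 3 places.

P(¬H | E) ≈ 0.958

Let H be the event that the sample originates from the suspect. P(H) = 0.176, so P(¬H) = 0.824. With E the 'no-match' result, P(E|H) = 0.192 and P(E|¬H) = 0.939.
P(E) = 0.192·0.176 + 0.939·0.824 = 0.033792 + 0.77374 = 0.80753.
By Bayes' theorem, P(H|E) = 0.033792 / 0.80753 = 0.042. Hence P(¬H|E) = 1 − 0.042 = 0.958.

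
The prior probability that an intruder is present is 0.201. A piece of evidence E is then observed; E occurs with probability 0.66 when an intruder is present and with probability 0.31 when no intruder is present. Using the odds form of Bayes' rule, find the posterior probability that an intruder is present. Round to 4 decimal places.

Prior odds = 0.201/(1−0.201) = 0.25156.
Likelihood ratio for E = 0.66/0.31 = 2.1290.
Posterior odds = prior odds × LR = 0.53559.
Posterior probability = odds/(1+odds) = 0.53559/1.5356 = 0.3488.

Posterior probability ≈ 0.3488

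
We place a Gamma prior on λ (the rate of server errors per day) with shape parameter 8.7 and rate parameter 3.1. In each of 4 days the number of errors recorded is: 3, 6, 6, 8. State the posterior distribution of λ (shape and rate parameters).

Posterior: Gamma(shape=31.7, rate=7.1)

Total count ∑xᵢ = 23 over n = 4 days.
Gamma is conjugate to the Poisson likelihood: posterior is Gamma(shape = 8.7+23 = 31.7, rate = 3.1+4 = 7.1).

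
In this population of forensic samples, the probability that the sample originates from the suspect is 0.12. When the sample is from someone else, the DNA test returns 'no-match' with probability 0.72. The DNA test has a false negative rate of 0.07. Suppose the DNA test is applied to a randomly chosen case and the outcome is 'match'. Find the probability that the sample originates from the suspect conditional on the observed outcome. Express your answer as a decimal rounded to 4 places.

P(H | E) ≈ 0.3117

Let H be the event that the sample originates from the suspect. P(H) = 0.12, so P(¬H) = 0.88. With E the 'match' result, P(E|H) = 0.93 and P(E|¬H) = 0.28.
P(E) = 0.93·0.12 + 0.28·0.88 = 0.11160 + 0.24640 = 0.35800.
By Bayes' theorem, P(H|E) = 0.11160 / 0.35800 = 0.3117.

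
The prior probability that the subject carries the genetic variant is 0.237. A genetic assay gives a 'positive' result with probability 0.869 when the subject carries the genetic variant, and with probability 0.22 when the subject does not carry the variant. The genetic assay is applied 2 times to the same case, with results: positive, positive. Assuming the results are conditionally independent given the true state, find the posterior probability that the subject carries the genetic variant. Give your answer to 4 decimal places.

Let H be the event that the subject carries the genetic variant; start with P(H) = 0.237. P('positive'|H) = 0.869, P('positive'|¬H) = 0.22.
Update on result 1 ('positive'): P(H) ← 0.869·0.2370 / (0.869·0.2370 + 0.22·0.7630) = 0.20595/0.37381 = 0.5510.
Update on result 2 ('positive'): P(H) ← 0.869·0.5510 / (0.869·0.5510 + 0.22·0.4490) = 0.47878/0.57757 = 0.8290.

Posterior P(H) ≈ 0.8290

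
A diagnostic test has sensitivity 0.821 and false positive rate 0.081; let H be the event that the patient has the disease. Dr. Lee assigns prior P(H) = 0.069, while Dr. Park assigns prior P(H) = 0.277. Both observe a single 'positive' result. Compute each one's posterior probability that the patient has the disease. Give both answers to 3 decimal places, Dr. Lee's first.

Dr. Lee: 0.429; Dr. Park: 0.795

P('+'|H) = 0.821, P('+'|¬H) = 0.081.
Dr. Lee: numerator 0.821·0.069 = 0.056649; evidence = 0.056649+0.081·0.931 = 0.13206; posterior = 0.429.
Dr. Park: numerator 0.821·0.277 = 0.22742; evidence = 0.22742+0.081·0.723 = 0.28598; posterior = 0.795.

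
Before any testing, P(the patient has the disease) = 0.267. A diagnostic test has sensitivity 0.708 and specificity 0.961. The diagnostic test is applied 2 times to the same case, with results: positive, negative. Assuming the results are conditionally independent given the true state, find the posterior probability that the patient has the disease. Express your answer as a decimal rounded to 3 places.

With H the event that the patient has the disease, the joint likelihood of the observed sequence is P(data|H) = 0.708·0.292 = 0.20674 and P(data|¬H) = 0.039·0.961 = 0.037479.
Bayes: P(H|data) = 0.267·0.20674 / (0.267·0.20674 + 0.733·0.037479) = 0.055199/0.082671 = 0.6677.

Posterior P(H) ≈ 0.668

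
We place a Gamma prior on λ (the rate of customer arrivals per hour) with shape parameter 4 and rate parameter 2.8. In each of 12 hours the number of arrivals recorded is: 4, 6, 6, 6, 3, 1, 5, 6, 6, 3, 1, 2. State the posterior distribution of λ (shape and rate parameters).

Posterior: Gamma(shape=53, rate=14.8)

Total count ∑xᵢ = 49 over n = 12 hours.
Gamma is conjugate to the Poisson likelihood: posterior is Gamma(shape = 4+49 = 53, rate = 2.8+12 = 14.8).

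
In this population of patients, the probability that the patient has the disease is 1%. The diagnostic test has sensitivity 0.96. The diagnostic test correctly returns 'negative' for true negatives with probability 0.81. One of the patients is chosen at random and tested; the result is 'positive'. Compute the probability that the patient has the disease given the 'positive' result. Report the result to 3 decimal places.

P(H | E) ≈ 0.049

Let H be the event that the patient has the disease. P(H) = 0.01, so P(¬H) = 0.99. With E the 'positive' result, P(E|H) = 0.96 and P(E|¬H) = 0.19.
P(E) = 0.96·0.01 + 0.19·0.99 = 0.0096000 + 0.18810 = 0.19770.
By Bayes' theorem, P(H|E) = 0.0096000 / 0.19770 = 0.049.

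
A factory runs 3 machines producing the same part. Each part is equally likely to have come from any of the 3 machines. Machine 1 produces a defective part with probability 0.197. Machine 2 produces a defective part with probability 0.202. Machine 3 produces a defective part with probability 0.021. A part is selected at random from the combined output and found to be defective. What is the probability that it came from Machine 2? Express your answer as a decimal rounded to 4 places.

Posterior probability ≈ 0.4810

P(defective|M1) = 0.197; P(defective|M2) = 0.202; P(defective|M3) = 0.021.
Prior × likelihood for each source: 0.333333·0.197=0.06567, 0.333333·0.202=0.06733, 0.333333·0.021=0.007000. Summing gives P(defective) = 0.14000.
P(Machine 2 | defective) = 0.06733 / 0.14000 = 0.4810.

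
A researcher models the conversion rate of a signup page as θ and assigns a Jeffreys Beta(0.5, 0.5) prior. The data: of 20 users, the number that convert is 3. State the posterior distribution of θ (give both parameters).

The binomial likelihood is conjugate to the Beta prior: with 3 successes and 17 failures, the posterior is Beta(0.5+3, 0.5+17) = Beta(3.5, 17.5).

Posterior: Beta(3.5, 17.5)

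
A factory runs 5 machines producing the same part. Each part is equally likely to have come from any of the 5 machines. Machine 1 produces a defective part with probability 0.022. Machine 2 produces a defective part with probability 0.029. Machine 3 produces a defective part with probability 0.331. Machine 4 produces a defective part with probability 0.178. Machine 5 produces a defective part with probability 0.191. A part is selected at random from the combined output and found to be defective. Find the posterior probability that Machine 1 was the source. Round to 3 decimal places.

Posterior probability ≈ 0.029

Tabulate prior·likelihood by source: [1] prior 0.2, lik 0.022, product 0.004400; [2] prior 0.2, lik 0.029, product 0.005800; [3] prior 0.2, lik 0.331, product 0.06620; [4] prior 0.2, lik 0.178, product 0.03560; [5] prior 0.2, lik 0.191, product 0.03820.
Normalizing constant = 0.15020; the posterior for Machine 1 is its product over the sum, 0.004400/0.15020 = 0.029.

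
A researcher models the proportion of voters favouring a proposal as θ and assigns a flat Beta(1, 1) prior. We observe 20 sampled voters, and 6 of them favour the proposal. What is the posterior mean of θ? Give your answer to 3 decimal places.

Observing 6 successes and 14 failures updates Beta(1, 1) by adding the success and failure counts to the two shape parameters: α = 1+6 = 7, β = 1+14 = 15.
Posterior mean = α/(α+β) = 7/22 = 0.318.

Posterior mean ≈ 0.318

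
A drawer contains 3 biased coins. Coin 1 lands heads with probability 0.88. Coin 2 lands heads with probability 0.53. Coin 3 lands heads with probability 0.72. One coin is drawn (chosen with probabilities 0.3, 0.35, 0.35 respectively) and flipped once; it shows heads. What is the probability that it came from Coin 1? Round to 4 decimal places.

Posterior probability ≈ 0.3763

Tabulate prior·likelihood by source: [1] prior 0.3, lik 0.88, product 0.2640; [2] prior 0.35, lik 0.53, product 0.1855; [3] prior 0.35, lik 0.72, product 0.2520.
Normalizing constant = 0.70150; the posterior for Coin 1 is its product over the sum, 0.2640/0.70150 = 0.3763.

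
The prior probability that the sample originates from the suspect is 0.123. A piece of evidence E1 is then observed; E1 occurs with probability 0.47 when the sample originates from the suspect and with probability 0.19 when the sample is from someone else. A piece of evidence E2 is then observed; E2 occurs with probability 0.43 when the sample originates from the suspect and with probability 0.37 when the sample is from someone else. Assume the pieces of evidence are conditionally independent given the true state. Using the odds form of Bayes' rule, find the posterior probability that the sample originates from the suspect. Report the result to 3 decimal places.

Posterior probability ≈ 0.287

Prior odds = 0.123/(1−0.123) = 0.14025. In log-odds, ln(0.14025) = -1.9643.
Add log likelihood ratios: ln(2.4737) + ln(1.1622) = 1.0560.
Posterior log-odds = -0.90833, so posterior odds = exp(-0.90833) = 0.40320. Converting, P(H|E) = 0.40320/1.4032 = 0.287.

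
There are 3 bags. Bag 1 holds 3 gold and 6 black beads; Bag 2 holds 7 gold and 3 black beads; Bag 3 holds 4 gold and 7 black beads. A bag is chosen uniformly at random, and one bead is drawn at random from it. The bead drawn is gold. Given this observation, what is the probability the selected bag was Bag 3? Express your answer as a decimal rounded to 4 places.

Posterior probability ≈ 0.2603

P(gold|Bag 1) = 0.3333; P(gold|Bag 2) = 0.7; P(gold|Bag 3) = 0.3636.
Prior × likelihood for each source: 0.333333·0.3333=0.1111, 0.333333·0.7=0.2333, 0.333333·0.3636=0.1212. Summing gives P(gold) = 0.46566.
P(Bag 3 | gold) = 0.1212 / 0.46566 = 0.2603.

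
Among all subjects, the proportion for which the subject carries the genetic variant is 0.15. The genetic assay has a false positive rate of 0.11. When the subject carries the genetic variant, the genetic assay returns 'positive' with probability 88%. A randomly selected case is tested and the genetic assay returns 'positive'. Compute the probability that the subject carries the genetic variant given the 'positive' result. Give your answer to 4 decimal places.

P(H | E) ≈ 0.5854

Write H for 'the subject carries the genetic variant'. Prior odds H:¬H = 0.15/0.85 = 0.17647. For the 'positive' outcome, the likelihood ratio is 0.88/0.11 = 8.0000.
Posterior odds = 0.17647 × 8.0000 = 1.4118, so P(H|E) = 1.4118/(1+1.4118) = 0.5854.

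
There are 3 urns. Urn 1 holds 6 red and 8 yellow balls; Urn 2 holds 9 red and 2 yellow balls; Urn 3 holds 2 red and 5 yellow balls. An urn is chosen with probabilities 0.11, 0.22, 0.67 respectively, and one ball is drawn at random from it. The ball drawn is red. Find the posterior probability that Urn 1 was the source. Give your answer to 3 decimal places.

P(red|Urn 1) = 0.4286; P(red|Urn 2) = 0.8182; P(red|Urn 3) = 0.2857.
Prior × likelihood for each source: 0.11·0.4286=0.04714, 0.22·0.8182=0.1800, 0.67·0.2857=0.1914. Summing gives P(red) = 0.41857.
P(Urn 1 | red) = 0.04714 / 0.41857 = 0.113.

Posterior probability ≈ 0.113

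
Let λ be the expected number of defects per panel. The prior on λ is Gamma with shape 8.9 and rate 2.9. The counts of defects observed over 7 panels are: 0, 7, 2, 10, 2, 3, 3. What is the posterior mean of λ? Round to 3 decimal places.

Posterior mean ≈ 3.626

Total count ∑xᵢ = 27 over n = 7 panels.
Gamma is conjugate to the Poisson likelihood: posterior is Gamma(shape = 8.9+27 = 35.9, rate = 2.9+7 = 9.9).
E[λ | data] = 35.9/9.9 = 3.626.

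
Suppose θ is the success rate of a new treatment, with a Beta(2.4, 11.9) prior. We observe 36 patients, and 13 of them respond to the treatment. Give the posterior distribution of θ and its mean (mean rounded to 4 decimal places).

Posterior: Beta(15.4, 34.9); mean ≈ 0.3062

The binomial likelihood is conjugate to the Beta prior: with 13 successes and 23 failures, the posterior is Beta(2.4+13, 11.9+23) = Beta(15.4, 34.9).
Posterior mean = α/(α+β) = 15.4/50.3 = 0.3062.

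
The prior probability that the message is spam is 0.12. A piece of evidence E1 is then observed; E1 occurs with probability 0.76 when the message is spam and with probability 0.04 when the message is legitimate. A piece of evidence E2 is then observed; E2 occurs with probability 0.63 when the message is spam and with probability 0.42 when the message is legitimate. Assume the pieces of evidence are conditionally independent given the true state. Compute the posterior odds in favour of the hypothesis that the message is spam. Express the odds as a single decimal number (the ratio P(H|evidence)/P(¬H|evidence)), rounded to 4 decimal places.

Prior odds = 0.12/(1−0.12) = 0.13636. In log-odds, ln(0.13636) = -1.9924.
Add log likelihood ratios: ln(19.000) + ln(1.5000) = 3.3499.
Posterior log-odds = 1.3575, so posterior odds = exp(1.3575) = 3.8864.

Posterior odds ≈ 3.8864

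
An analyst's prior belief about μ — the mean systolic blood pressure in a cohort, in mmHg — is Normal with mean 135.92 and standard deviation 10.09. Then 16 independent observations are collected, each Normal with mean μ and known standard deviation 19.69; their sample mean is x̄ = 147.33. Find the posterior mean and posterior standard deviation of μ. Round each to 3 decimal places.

Prior precision 1/τ₀² = 1/10.09² = 0.00982240; data precision n/σ² = 16/19.69² = 0.0412694.
Posterior precision = 0.00982240 + 0.0412694 = 0.0510918, giving posterior SD = 1/√0.0510918 = 4.424.
Posterior mean = (0.00982240·135.92 + 0.0412694·147.33) / 0.0510918 = 145.136.

Posterior mean ≈ 145.136; posterior SD ≈ 4.424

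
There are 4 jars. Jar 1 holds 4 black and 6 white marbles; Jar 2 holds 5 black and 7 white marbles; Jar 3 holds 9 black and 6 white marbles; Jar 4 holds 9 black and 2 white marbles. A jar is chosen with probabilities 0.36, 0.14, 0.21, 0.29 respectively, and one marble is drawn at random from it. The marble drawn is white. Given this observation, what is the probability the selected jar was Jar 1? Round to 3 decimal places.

Tabulate prior·likelihood by source: [1] prior 0.36, lik 0.6, product 0.2160; [2] prior 0.14, lik 0.5833, product 0.08167; [3] prior 0.21, lik 0.4, product 0.08400; [4] prior 0.29, lik 0.1818, product 0.05273.
Normalizing constant = 0.43439; the posterior for Jar 1 is its product over the sum, 0.2160/0.43439 = 0.497.

Posterior probability ≈ 0.497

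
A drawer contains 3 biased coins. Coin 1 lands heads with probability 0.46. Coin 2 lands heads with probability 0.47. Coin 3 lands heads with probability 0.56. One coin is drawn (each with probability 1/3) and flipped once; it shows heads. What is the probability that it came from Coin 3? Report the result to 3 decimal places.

Posterior probability ≈ 0.376

P(heads|C1) = 0.46; P(heads|C2) = 0.47; P(heads|C3) = 0.56.
Prior × likelihood for each source: 0.333333·0.46=0.1533, 0.333333·0.47=0.1567, 0.333333·0.56=0.1867. Summing gives P(heads) = 0.49667.
P(Coin 3 | heads) = 0.1867 / 0.49667 = 0.376.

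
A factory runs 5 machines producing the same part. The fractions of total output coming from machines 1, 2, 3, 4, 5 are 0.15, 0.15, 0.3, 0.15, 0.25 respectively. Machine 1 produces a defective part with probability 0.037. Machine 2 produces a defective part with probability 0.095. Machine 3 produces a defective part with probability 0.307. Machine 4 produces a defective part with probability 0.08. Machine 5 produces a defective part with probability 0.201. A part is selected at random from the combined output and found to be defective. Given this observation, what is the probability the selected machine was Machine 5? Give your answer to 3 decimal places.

Tabulate prior·likelihood by source: [1] prior 0.15, lik 0.037, product 0.005550; [2] prior 0.15, lik 0.095, product 0.01425; [3] prior 0.3, lik 0.307, product 0.09210; [4] prior 0.15, lik 0.08, product 0.01200; [5] prior 0.25, lik 0.201, product 0.05025.
Normalizing constant = 0.17415; the posterior for Machine 5 is its product over the sum, 0.05025/0.17415 = 0.289.

Posterior probability ≈ 0.289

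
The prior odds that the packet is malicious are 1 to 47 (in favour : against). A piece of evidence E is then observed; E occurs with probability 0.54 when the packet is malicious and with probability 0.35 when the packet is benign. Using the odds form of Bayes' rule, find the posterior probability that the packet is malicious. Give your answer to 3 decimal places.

Prior odds = 1/47 = 0.021277.
Likelihood ratio for E = 0.54/0.35 = 1.5429.
Posterior odds = prior odds × LR = 0.032827.
Posterior probability = odds/(1+odds) = 0.032827/1.0328 = 0.032.

Posterior probability ≈ 0.032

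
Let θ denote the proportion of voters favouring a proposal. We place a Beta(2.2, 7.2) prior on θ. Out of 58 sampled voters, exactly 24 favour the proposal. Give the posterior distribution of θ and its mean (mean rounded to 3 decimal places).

Posterior: Beta(26.2, 41.2); mean ≈ 0.389

Observing 24 successes and 34 failures updates Beta(2.2, 7.2) by adding the success and failure counts to the two shape parameters: α = 2.2+24 = 26.2, β = 7.2+34 = 41.2.
E[θ | data] = 26.2/(26.2+41.2) = 0.389.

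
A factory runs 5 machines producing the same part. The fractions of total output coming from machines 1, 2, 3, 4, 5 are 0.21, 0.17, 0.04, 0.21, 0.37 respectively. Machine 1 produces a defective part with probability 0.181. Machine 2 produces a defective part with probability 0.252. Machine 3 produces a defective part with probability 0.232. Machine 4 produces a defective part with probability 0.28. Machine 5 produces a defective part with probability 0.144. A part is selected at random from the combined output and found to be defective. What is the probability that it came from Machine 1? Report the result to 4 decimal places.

P(defective|M1) = 0.181; P(defective|M2) = 0.252; P(defective|M3) = 0.232; P(defective|M4) = 0.28; P(defective|M5) = 0.144.
Prior × likelihood for each source: 0.21·0.181=0.03801, 0.17·0.252=0.04284, 0.04·0.232=0.009280, 0.21·0.28=0.05880, 0.37·0.144=0.05328. Summing gives P(defective) = 0.20221.
P(Machine 1 | defective) = 0.03801 / 0.20221 = 0.1880.

Posterior probability ≈ 0.1880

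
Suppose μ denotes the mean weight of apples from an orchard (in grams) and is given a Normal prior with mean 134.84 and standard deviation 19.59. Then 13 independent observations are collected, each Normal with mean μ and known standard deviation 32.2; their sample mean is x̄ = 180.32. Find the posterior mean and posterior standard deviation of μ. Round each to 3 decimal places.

With known σ, the Normal prior is conjugate. Weight on the data is w = (n/σ²)/(n/σ² + 1/τ₀²) = 0.0125381/(0.0125381+0.00260574) = 0.82793.
Posterior mean = w·x̄ + (1−w)·μ₀ = 0.82793·180.32 + 0.17207·134.84 = 172.494. Posterior variance = 1/(0.0125381+0.00260574) = 66.0335, so SD = 8.126.

Posterior mean ≈ 172.494; posterior SD ≈ 8.126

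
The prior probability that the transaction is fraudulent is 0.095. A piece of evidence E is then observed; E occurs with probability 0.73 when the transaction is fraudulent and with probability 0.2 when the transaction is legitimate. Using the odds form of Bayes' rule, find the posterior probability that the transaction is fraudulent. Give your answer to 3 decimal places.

Prior odds = 0.095/(1−0.095) = 0.10497. In log-odds, ln(0.10497) = -2.2541.
Add log likelihood ratio: ln(3.6500) = 1.2947.
Posterior log-odds = -0.95933, so posterior odds = exp(-0.95933) = 0.38315. Converting, P(H|E) = 0.38315/1.3831 = 0.277.

Posterior probability ≈ 0.277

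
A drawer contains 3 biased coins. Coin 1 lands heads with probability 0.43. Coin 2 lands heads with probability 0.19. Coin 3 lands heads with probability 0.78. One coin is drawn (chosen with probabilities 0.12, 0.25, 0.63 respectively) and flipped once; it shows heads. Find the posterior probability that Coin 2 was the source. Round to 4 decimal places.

Tabulate prior·likelihood by source: [1] prior 0.12, lik 0.43, product 0.05160; [2] prior 0.25, lik 0.19, product 0.04750; [3] prior 0.63, lik 0.78, product 0.4914.
Normalizing constant = 0.59050; the posterior for Coin 2 is its product over the sum, 0.04750/0.59050 = 0.0804.

Posterior probability ≈ 0.0804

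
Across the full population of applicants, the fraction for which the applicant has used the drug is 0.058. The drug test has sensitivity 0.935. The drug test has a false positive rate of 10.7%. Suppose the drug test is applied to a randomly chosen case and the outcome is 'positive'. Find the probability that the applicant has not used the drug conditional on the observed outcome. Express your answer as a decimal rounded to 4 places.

Let H be the event that the applicant has used the drug. P(H) = 0.058, so P(¬H) = 0.942. With E the 'positive' result, P(E|H) = 0.935 and P(E|¬H) = 0.107.
P(E) = 0.935·0.058 + 0.107·0.942 = 0.054230 + 0.10079 = 0.15502.
By Bayes' theorem, P(H|E) = 0.054230 / 0.15502 = 0.3498. Hence P(¬H|E) = 1 − 0.3498 = 0.6502.

P(¬H | E) ≈ 0.6502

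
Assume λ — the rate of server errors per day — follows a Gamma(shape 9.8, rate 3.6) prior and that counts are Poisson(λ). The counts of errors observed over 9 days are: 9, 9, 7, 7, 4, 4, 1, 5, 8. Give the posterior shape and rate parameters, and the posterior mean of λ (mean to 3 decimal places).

Posterior: Gamma(shape=63.8, rate=12.6); mean ≈ 5.063

The Poisson likelihood adds the total count to the shape and the number of exposure periods to the rate. Here ∑xᵢ = 54 and n = 9, so shape 9.8→63.8 and rate 3.6→12.6.
Posterior mean = shape/rate = 63.8/12.6 = 5.063.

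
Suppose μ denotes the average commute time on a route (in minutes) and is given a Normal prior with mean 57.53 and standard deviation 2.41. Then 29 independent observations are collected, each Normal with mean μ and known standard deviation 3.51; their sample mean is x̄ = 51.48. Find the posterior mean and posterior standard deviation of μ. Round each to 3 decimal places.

Posterior mean ≈ 51.892; posterior SD ≈ 0.629

Prior precision 1/τ₀² = 1/2.41² = 0.172173; data precision n/σ² = 29/3.51² = 2.35388.
Posterior precision = 0.172173 + 2.35388 = 2.52605, giving posterior SD = 1/√2.52605 = 0.629.
Posterior mean = (0.172173·57.53 + 2.35388·51.48) / 2.52605 = 51.892.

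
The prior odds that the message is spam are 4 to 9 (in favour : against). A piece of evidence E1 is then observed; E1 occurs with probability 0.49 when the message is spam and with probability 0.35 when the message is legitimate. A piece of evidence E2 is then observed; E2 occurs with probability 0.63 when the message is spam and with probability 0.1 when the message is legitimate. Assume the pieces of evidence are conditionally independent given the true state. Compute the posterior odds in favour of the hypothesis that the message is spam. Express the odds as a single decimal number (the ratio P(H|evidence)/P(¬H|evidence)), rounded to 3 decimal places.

Posterior odds ≈ 3.920

Prior odds = 4/9 = 0.44444. In log-odds, ln(0.44444) = -0.81093.
Add log likelihood ratios: ln(1.4000) + ln(6.3000) = 2.1770.
Posterior log-odds = 1.3661, so posterior odds = exp(1.3661) = 3.9200.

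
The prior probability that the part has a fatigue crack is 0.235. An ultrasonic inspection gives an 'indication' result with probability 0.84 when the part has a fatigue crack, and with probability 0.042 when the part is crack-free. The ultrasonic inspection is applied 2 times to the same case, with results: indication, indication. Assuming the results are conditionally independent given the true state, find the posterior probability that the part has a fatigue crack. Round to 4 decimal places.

With H the event that the part has a fatigue crack, the joint likelihood of the observed sequence is P(data|H) = 0.84·0.84 = 0.70560 and P(data|¬H) = 0.042·0.042 = 0.0017640.
Bayes: P(H|data) = 0.235·0.70560 / (0.235·0.70560 + 0.765·0.0017640) = 0.16582/0.16717 = 0.9919.

Posterior P(H) ≈ 0.9919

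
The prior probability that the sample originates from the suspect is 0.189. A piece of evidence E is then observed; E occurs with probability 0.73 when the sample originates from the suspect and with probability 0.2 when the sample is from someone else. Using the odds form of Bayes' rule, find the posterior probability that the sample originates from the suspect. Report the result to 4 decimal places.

Prior odds = 0.189/(1−0.189) = 0.23305.
Likelihood ratio for E = 0.73/0.2 = 3.6500.
Posterior odds = prior odds × LR = 0.85062.
Posterior probability = odds/(1+odds) = 0.85062/1.8506 = 0.4596.

Posterior probability ≈ 0.4596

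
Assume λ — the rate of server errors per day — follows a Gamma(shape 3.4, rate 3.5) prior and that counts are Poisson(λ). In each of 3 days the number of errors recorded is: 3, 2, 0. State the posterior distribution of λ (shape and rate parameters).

The Poisson likelihood adds the total count to the shape and the number of exposure periods to the rate. Here ∑xᵢ = 5 and n = 3, so shape 3.4→8.4 and rate 3.5→6.5.

Posterior: Gamma(shape=8.4, rate=6.5)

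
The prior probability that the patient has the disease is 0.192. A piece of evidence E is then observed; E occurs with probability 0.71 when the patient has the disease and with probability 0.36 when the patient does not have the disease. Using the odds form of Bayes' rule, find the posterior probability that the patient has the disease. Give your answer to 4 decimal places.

Posterior probability ≈ 0.3191

Prior odds = 0.192/(1−0.192) = 0.23762. In log-odds, ln(0.23762) = -1.4371.
Add log likelihood ratio: ln(1.9722) = 0.67916.
Posterior log-odds = -0.75791, so posterior odds = exp(-0.75791) = 0.46865. Converting, P(H|E) = 0.46865/1.4686 = 0.3191.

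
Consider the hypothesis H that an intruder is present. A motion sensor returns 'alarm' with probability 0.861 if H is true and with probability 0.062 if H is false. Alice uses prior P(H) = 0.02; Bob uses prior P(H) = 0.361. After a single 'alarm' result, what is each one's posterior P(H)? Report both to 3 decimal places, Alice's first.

Alice: 0.221; Bob: 0.887

P('+'|H) = 0.861, P('+'|¬H) = 0.062.
Alice: numerator 0.861·0.02 = 0.017220; evidence = 0.017220+0.062·0.98 = 0.077980; posterior = 0.221.
Bob: numerator 0.861·0.361 = 0.31082; evidence = 0.31082+0.062·0.639 = 0.35044; posterior = 0.887.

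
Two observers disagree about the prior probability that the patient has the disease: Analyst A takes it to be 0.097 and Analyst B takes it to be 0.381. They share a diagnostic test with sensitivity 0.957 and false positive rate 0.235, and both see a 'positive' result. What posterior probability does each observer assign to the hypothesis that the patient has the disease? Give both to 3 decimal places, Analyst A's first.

The likelihood ratio for a 'positive' result is 0.957/0.235 = 4.0723.
Analyst A: prior odds 0.097/0.903 = 0.10742; posterior odds 0.43745; posterior probability 0.304.
Analyst B: prior odds 0.381/0.619 = 0.61551; posterior odds 2.5066; posterior probability 0.715.

Analyst A: 0.304; Analyst B: 0.715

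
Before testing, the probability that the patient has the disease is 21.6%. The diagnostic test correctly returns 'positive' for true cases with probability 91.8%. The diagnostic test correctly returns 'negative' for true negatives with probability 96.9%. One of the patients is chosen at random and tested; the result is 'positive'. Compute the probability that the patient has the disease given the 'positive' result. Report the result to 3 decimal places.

P(H | E) ≈ 0.891

Write H for 'the patient has the disease'. Prior odds H:¬H = 0.216/0.784 = 0.27551. For the 'positive' outcome, the likelihood ratio is 0.918/0.031 = 29.613.
Posterior odds = 0.27551 × 29.613 = 8.1587, so P(H|E) = 8.1587/(1+8.1587) = 0.891.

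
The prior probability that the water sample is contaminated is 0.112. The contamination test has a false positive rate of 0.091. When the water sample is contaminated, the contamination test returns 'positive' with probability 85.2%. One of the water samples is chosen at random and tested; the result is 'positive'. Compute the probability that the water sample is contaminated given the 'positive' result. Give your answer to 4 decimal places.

Write H for 'the water sample is contaminated'. Prior odds H:¬H = 0.112/0.888 = 0.12613. For the 'positive' outcome, the likelihood ratio is 0.852/0.091 = 9.3626.
Posterior odds = 0.12613 × 9.3626 = 1.1809, so P(H|E) = 1.1809/(1+1.1809) = 0.5415.

P(H | E) ≈ 0.5415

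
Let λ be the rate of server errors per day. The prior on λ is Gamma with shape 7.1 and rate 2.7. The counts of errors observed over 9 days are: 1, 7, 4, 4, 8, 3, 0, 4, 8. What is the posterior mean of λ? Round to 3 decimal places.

The Poisson likelihood adds the total count to the shape and the number of exposure periods to the rate. Here ∑xᵢ = 39 and n = 9, so shape 7.1→46.1 and rate 2.7→11.7.
Posterior mean = shape/rate = 46.1/11.7 = 3.940.

Posterior mean ≈ 3.940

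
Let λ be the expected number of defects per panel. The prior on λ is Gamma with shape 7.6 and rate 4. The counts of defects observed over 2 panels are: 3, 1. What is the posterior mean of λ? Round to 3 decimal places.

Posterior mean ≈ 1.933

The Poisson likelihood adds the total count to the shape and the number of exposure periods to the rate. Here ∑xᵢ = 4 and n = 2, so shape 7.6→11.6 and rate 4→6.
Posterior mean = shape/rate = 11.6/6 = 1.933.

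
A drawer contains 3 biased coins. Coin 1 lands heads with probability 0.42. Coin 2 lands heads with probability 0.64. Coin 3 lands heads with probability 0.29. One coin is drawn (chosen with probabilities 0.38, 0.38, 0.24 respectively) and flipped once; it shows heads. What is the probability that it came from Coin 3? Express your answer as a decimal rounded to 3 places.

P(heads|C1) = 0.42; P(heads|C2) = 0.64; P(heads|C3) = 0.29.
Prior × likelihood for each source: 0.38·0.42=0.1596, 0.38·0.64=0.2432, 0.24·0.29=0.06960. Summing gives P(heads) = 0.47240.
P(Coin 3 | heads) = 0.06960 / 0.47240 = 0.147.

Posterior probability ≈ 0.147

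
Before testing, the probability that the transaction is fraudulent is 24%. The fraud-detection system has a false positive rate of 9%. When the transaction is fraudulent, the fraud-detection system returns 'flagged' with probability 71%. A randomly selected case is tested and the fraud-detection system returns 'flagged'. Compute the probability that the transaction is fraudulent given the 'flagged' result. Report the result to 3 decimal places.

Let H be the event that the transaction is fraudulent. P(H) = 0.24, so P(¬H) = 0.76. With E the 'flagged' result, P(E|H) = 0.71 and P(E|¬H) = 0.09.
P(E) = 0.71·0.24 + 0.09·0.76 = 0.17040 + 0.068400 = 0.23880.
By Bayes' theorem, P(H|E) = 0.17040 / 0.23880 = 0.714.

P(H | E) ≈ 0.714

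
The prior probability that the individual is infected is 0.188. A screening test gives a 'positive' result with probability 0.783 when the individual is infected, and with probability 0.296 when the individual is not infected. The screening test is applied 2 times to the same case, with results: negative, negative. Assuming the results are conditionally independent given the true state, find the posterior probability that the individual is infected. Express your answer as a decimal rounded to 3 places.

Let H be the event that the individual is infected; start with P(H) = 0.188. P('positive'|H) = 0.783, P('positive'|¬H) = 0.296.
Update on result 1 ('negative'): P(H) ← 0.217·0.1880 / (0.217·0.1880 + 0.704·0.8120) = 0.040796/0.61244 = 0.0666.
Update on result 2 ('negative'): P(H) ← 0.217·0.0666 / (0.217·0.0666 + 0.704·0.9334) = 0.014455/0.67156 = 0.0215.

Posterior P(H) ≈ 0.022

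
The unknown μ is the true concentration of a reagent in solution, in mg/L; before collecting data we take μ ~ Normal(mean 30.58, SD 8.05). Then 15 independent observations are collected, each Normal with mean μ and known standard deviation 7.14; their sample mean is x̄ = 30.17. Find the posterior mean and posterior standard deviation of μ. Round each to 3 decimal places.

Posterior mean ≈ 30.190; posterior SD ≈ 1.797

With known σ, the Normal prior is conjugate. Weight on the data is w = (n/σ²)/(n/σ² + 1/τ₀²) = 0.294235/(0.294235+0.0154315) = 0.95017.
Posterior mean = w·x̄ + (1−w)·μ₀ = 0.95017·30.17 + 0.049833·30.58 = 30.190. Posterior variance = 1/(0.294235+0.0154315) = 3.22928, so SD = 1.797.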